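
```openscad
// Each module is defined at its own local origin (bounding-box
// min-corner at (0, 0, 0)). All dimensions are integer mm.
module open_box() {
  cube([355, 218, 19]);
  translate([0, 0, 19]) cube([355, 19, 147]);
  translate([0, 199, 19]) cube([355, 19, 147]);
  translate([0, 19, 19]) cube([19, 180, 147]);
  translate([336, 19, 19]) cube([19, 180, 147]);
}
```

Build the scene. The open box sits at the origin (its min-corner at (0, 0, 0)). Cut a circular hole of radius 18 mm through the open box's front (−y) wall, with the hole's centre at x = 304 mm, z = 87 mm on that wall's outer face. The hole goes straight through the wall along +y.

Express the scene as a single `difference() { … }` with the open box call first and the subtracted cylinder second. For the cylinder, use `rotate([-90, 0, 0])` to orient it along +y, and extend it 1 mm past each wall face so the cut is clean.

difference() {
  open_box();
  translate([304, -1, 87]) rotate([-90, 0, 0]) cylinder(h = 21, r = 18);
}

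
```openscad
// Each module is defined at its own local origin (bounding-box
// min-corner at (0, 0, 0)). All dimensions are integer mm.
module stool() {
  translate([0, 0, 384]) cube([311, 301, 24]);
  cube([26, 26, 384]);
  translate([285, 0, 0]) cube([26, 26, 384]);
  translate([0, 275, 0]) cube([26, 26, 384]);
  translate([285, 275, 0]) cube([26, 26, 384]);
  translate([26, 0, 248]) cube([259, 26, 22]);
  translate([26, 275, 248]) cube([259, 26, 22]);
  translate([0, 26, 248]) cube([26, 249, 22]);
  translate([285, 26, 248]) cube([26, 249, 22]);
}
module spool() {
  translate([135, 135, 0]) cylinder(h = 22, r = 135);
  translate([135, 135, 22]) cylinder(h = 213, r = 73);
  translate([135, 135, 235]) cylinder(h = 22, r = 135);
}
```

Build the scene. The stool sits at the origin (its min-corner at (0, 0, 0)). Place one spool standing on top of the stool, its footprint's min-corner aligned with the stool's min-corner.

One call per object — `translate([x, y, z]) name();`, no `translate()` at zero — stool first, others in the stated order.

stool();
translate([0, 0, 408]) spool();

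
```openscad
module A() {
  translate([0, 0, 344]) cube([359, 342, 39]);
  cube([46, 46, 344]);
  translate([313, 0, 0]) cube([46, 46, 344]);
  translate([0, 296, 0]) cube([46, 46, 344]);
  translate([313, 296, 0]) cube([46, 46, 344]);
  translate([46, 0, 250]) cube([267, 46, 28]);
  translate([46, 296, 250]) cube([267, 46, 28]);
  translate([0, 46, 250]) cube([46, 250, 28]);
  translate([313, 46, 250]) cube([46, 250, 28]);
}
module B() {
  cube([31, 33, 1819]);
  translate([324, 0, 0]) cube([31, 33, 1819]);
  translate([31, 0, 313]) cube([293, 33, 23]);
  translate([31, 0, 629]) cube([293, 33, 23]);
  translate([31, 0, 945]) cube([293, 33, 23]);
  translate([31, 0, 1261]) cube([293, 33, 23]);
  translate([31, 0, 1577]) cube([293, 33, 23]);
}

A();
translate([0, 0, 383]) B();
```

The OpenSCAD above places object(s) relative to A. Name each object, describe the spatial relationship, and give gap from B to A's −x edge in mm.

A is a stool. B is a ladder. The ladder is on top of the stool. The gap from the ladder to the stool's −x edge is 0 mm.

The ladder's min-x is at 0; the stool's min-x is 0; gap = 0 mm.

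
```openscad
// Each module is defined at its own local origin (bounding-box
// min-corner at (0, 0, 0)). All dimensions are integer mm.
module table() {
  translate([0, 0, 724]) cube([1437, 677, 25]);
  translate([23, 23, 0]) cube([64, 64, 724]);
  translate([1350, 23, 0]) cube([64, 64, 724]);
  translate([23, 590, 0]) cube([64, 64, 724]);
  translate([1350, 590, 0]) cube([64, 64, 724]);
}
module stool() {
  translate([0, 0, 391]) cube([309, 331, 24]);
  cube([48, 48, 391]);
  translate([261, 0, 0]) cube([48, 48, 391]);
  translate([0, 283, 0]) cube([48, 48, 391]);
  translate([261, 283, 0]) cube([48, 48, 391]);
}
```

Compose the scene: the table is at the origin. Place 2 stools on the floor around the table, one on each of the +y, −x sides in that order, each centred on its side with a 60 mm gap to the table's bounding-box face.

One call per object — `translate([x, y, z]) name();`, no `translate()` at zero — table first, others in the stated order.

table();
translate([564, 737, 0]) stool();
translate([-369, 173, 0]) stool();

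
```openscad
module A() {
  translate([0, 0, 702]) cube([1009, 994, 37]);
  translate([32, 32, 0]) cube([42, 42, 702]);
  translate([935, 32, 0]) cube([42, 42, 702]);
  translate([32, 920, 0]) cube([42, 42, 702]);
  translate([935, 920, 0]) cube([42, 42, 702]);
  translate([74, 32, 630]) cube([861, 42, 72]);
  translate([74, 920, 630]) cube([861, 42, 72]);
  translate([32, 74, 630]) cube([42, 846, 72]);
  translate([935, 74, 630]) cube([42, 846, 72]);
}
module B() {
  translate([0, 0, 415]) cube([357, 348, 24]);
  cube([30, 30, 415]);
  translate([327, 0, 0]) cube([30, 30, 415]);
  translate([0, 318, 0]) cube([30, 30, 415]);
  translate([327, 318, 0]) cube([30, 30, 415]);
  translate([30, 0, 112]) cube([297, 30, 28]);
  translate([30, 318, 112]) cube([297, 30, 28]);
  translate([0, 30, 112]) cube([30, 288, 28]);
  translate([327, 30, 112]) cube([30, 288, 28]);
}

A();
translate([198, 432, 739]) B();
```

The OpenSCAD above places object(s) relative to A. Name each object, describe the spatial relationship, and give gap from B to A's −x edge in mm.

A is a table. B is a stool. The stool is on top of the table. The gap from the stool to the table's −x edge is 198 mm.

The stool's min-x is at 198; the table's min-x is 0; gap = 198 mm.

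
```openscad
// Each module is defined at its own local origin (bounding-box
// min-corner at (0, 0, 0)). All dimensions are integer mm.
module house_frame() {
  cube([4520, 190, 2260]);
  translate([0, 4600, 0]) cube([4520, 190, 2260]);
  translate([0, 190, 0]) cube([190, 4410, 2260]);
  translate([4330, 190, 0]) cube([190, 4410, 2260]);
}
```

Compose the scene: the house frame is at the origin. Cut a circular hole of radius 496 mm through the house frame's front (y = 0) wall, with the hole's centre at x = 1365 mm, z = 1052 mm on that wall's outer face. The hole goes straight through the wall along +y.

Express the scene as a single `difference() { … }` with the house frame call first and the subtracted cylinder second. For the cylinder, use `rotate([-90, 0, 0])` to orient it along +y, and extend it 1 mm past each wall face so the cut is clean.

difference() {
  house_frame();
  translate([1365, -1, 1052]) rotate([-90, 0, 0]) cylinder(h = 192, r = 496);
}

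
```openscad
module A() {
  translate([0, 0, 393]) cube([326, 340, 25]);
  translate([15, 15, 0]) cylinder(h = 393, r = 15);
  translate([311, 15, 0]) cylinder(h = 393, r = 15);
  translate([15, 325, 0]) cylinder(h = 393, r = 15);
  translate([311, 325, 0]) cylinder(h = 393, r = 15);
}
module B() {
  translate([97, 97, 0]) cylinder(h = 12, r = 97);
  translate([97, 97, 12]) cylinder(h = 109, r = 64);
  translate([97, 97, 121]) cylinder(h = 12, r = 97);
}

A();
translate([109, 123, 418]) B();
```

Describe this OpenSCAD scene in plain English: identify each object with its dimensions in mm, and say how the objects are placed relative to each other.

A is a four-legged stool. The seat is 326×340 mm, 25 mm thick, top at z = 418 mm. It stands on four round legs, each 30 mm in diameter, from z = 0 to the seat underside, each leg's axis is inset half a diameter from the nearest pair of seat edges (so the leg's bounding box is flush with the corner).

B is a spool: two coaxial disc flanges of radius 97 mm and thickness 12 mm, joined by a core cylinder of radius 64 mm and height 109 mm. The lower flange rests on z = 0 and the three cylinders share a vertical axis.

The spool is on top of the stool.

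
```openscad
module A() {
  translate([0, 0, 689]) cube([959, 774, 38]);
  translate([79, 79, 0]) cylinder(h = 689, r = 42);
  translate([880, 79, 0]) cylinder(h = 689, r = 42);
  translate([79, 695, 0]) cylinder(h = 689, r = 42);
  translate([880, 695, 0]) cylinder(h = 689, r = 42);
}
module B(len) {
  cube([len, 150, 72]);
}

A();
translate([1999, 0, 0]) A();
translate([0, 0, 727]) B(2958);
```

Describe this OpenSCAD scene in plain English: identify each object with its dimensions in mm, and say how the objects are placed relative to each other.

A is a rectangular dining table. The top is 959×774×38 mm with its upper surface at z = 727 mm. It stands on four round legs of 84 mm diameter, each leg's bounding box inset 37 mm from the nearest pair of top edges, running from the floor to the underside of the top.

B is a rectangular beam 2958 mm long (x), 150 mm deep (y), 72 mm thick (z).

The beam spans the tops of two tables placed 1040 mm apart, resting at z = 727 mm.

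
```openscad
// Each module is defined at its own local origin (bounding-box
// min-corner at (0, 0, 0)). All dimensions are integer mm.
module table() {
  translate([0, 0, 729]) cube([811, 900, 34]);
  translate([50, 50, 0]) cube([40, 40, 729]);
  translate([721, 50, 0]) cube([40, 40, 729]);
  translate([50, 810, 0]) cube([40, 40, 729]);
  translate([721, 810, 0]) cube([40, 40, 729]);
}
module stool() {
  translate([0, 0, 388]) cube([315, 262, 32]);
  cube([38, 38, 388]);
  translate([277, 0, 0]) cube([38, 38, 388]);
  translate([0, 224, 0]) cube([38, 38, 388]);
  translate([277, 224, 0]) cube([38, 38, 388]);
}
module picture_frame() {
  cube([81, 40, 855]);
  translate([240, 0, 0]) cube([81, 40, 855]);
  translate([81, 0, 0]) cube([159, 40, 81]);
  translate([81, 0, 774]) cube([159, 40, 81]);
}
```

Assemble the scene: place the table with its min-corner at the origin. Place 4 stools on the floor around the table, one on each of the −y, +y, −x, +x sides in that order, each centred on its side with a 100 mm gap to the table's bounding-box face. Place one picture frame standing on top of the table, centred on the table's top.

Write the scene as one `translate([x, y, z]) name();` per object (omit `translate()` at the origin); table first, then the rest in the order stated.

table();
translate([248, -362, 0]) stool();
translate([248, 1000, 0]) stool();
translate([-415, 319, 0]) stool();
translate([911, 319, 0]) stool();
translate([245, 430, 763]) picture_frame();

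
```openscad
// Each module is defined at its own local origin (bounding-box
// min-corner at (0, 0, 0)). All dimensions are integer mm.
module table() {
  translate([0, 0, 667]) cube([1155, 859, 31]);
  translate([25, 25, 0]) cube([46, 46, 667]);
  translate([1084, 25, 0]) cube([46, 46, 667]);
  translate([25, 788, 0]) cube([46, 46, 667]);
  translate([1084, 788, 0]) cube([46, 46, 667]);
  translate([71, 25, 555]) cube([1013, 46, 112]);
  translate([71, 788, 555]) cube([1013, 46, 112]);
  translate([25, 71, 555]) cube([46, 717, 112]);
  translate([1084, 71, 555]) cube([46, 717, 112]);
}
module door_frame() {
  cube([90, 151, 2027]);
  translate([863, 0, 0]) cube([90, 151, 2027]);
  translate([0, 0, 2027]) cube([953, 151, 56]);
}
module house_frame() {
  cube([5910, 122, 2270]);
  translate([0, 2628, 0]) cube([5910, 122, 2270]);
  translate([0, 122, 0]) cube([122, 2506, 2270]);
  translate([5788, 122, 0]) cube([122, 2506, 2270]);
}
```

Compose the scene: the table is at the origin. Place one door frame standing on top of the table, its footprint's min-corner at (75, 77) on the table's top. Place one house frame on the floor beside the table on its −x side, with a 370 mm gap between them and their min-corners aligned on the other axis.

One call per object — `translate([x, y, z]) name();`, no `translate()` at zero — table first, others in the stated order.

table();
translate([75, 77, 698]) door_frame();
translate([-6280, 0, 0]) house_frame();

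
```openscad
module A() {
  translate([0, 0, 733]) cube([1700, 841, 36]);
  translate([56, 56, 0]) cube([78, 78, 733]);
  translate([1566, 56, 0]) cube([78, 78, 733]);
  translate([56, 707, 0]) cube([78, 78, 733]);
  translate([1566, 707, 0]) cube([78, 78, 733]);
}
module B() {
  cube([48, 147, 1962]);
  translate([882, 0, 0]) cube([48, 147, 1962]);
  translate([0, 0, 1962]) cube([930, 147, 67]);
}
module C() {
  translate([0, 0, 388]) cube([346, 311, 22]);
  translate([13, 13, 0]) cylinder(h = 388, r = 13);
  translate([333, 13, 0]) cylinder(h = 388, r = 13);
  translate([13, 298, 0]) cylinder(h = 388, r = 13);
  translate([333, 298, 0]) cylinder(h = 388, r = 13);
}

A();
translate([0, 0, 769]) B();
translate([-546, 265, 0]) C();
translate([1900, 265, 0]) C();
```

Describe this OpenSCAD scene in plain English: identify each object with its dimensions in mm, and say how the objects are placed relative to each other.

A is a table with a 1700×841 mm rectangular top, 36 mm thick, top surface at z = 769 mm, supported by four 78×78 mm square legs, each inset 56 mm from the nearest pair of top edges, running from the floor.

B is a door frame. The clear opening is 834 mm wide and 1962 mm high. Two 48 mm wide jambs, 147 mm deep, stand either side of the opening from the floor to the top of the opening. A 67 mm thick head sits across the top of both jambs, spanning the full outside width of the frame.

C is a simple wooden stool: a rectangular seat 346 mm (x) by 311 mm (y), 22 mm thick, top face at z = 410 mm, on four round legs, each 26 mm in diameter. The legs rest on z = 0, each leg's axis is inset half a diameter from the nearest pair of seat edges (so the leg's bounding box is flush with the corner).

The door frame is on top of the table. Two stools sit around the table at the −x, +x sides.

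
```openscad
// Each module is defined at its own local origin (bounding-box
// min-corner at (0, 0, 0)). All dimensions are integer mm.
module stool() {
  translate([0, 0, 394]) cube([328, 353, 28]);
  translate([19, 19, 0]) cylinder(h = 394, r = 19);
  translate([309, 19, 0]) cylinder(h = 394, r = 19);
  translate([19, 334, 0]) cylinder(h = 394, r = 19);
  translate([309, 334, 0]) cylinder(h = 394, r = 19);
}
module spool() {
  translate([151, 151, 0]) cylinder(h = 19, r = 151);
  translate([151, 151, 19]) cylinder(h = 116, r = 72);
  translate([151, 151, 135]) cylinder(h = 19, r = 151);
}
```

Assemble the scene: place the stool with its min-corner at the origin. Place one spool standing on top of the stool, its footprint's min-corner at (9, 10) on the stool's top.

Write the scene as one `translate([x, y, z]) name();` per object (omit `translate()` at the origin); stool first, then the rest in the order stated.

stool();
translate([9, 10, 422]) spool();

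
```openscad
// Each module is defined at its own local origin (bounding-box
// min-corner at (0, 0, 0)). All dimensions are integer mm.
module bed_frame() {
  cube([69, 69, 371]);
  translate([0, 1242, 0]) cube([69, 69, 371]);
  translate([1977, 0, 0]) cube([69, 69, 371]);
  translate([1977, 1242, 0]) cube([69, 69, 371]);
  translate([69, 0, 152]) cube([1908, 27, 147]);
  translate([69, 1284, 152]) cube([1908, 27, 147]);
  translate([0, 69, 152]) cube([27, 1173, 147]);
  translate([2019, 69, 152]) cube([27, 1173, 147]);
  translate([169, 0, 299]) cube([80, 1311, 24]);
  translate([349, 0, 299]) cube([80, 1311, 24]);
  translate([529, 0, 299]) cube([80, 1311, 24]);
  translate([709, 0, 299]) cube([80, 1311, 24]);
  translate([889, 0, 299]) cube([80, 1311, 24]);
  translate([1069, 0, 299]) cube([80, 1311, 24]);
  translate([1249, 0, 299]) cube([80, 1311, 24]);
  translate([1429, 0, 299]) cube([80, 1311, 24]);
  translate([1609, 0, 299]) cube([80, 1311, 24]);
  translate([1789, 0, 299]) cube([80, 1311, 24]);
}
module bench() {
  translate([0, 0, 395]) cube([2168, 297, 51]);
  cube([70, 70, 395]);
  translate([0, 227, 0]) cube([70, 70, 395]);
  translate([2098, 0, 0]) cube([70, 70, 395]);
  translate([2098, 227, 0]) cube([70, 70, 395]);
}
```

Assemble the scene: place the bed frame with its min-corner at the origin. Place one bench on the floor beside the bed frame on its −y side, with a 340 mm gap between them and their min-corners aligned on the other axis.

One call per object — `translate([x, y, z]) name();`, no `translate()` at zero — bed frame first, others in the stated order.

bed_frame();
translate([0, -637, 0]) bench();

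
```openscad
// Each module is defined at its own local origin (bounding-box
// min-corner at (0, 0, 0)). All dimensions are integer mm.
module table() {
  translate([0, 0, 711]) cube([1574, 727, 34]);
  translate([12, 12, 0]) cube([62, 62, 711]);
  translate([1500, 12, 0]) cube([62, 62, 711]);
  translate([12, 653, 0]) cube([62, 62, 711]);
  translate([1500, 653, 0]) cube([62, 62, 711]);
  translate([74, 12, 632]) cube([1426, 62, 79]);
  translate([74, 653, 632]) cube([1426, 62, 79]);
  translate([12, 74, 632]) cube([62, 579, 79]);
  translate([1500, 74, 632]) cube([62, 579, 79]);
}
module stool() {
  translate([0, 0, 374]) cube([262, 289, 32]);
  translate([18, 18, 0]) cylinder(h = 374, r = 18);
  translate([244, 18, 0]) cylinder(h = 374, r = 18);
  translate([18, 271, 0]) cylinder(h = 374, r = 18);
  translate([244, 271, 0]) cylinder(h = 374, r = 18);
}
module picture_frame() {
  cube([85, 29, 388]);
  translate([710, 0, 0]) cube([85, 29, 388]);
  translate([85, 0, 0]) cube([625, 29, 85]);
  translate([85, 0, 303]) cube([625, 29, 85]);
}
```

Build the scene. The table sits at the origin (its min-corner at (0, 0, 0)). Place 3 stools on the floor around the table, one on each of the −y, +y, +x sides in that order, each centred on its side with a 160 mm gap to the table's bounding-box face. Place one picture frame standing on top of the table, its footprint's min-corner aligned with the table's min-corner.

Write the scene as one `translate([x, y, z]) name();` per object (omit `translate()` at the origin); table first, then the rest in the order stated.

table();
translate([656, -449, 0]) stool();
translate([656, 887, 0]) stool();
translate([1734, 219, 0]) stool();
translate([0, 0, 745]) picture_frame();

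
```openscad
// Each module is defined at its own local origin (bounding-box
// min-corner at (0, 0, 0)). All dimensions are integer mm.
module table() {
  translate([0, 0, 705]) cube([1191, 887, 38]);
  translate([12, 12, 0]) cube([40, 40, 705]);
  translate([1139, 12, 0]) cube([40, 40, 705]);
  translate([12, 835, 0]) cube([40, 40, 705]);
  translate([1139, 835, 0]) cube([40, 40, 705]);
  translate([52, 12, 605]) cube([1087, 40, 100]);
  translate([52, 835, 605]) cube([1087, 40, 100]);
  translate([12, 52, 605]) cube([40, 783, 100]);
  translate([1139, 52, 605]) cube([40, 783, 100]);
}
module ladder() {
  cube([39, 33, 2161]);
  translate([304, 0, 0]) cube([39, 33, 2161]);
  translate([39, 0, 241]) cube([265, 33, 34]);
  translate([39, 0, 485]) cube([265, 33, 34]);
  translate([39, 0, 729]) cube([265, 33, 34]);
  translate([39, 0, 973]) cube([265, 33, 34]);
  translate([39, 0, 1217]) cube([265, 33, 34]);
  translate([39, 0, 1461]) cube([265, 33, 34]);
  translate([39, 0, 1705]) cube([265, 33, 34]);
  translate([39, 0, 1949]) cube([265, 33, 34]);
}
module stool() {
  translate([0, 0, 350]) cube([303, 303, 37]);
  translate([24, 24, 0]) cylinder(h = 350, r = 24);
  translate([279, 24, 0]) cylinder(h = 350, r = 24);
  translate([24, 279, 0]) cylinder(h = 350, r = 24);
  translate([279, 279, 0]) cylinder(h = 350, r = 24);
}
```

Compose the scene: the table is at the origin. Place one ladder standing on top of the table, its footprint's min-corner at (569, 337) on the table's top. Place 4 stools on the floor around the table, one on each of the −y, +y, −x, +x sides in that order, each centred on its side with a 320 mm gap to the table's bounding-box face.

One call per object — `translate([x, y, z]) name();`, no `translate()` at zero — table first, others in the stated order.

table();
translate([569, 337, 743]) ladder();
translate([444, -623, 0]) stool();
translate([444, 1207, 0]) stool();
translate([-623, 292, 0]) stool();
translate([1511, 292, 0]) stool();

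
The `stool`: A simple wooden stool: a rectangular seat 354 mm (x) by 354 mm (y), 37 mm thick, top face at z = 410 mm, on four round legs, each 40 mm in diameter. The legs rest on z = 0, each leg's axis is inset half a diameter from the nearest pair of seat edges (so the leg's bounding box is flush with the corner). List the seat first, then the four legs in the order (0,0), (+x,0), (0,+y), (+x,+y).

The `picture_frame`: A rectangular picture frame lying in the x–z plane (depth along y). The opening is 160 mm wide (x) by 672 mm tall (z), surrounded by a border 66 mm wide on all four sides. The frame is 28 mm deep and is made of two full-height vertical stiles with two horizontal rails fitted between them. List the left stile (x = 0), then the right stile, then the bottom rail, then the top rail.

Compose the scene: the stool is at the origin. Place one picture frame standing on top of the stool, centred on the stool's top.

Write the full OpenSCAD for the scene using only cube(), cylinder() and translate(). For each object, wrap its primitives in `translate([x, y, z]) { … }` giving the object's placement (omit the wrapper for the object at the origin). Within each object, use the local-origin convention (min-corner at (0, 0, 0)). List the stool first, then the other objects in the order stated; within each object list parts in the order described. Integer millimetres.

translate([0, 0, 373]) cube([354, 354, 37]);
translate([20, 20, 0]) cylinder(h = 373, r = 20);
translate([334, 20, 0]) cylinder(h = 373, r = 20);
translate([20, 334, 0]) cylinder(h = 373, r = 20);
translate([334, 334, 0]) cylinder(h = 373, r = 20);
translate([31, 163, 410]) {
  cube([66, 28, 804]);
  translate([226, 0, 0]) cube([66, 28, 804]);
  translate([66, 0, 0]) cube([160, 28, 66]);
  translate([66, 0, 738]) cube([160, 28, 66]);
}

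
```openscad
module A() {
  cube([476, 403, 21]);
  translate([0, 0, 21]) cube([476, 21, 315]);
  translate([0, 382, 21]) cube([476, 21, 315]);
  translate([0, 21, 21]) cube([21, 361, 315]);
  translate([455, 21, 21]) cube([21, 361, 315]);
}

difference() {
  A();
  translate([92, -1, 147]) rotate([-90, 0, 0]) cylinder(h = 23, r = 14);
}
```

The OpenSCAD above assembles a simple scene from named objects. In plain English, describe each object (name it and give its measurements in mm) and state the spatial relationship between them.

A is an open storage box with external size 476×403×336 mm and wall thickness 21 mm (the base is also 21 mm thick). The base covers the whole footprint; the four walls stand on the base, with the y-facing walls full-width and the x-facing walls fitting between their inner faces.

The open box has a circular hole of radius 14 mm through its front wall, centred at (x = 92, z = 147).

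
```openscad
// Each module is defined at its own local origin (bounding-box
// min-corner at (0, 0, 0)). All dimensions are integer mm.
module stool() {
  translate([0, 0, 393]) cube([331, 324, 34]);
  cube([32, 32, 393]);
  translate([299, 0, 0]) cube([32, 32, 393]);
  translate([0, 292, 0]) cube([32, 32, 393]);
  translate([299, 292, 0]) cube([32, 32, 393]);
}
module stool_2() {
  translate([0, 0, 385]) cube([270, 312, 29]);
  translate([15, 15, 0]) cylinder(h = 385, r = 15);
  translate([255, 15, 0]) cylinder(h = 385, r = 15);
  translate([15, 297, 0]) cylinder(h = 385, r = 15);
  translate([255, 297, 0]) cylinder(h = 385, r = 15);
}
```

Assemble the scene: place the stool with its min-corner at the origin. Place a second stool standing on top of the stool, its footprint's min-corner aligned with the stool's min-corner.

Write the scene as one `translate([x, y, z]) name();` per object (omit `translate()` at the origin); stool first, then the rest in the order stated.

stool();
translate([0, 0, 427]) stool_2();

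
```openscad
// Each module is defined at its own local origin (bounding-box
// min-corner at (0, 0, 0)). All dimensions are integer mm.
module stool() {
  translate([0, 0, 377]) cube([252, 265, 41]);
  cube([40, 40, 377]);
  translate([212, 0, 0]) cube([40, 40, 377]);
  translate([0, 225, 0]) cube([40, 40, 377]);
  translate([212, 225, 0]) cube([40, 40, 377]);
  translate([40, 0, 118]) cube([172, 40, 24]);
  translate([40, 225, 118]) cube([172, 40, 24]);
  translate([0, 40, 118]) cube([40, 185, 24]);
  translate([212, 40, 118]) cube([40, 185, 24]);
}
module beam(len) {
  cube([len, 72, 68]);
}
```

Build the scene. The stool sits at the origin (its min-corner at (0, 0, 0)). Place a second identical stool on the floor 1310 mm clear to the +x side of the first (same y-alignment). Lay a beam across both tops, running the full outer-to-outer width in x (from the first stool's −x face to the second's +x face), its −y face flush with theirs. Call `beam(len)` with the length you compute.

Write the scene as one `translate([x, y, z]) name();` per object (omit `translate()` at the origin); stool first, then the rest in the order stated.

stool();
translate([1562, 0, 0]) stool();
translate([0, 0, 418]) beam(1814);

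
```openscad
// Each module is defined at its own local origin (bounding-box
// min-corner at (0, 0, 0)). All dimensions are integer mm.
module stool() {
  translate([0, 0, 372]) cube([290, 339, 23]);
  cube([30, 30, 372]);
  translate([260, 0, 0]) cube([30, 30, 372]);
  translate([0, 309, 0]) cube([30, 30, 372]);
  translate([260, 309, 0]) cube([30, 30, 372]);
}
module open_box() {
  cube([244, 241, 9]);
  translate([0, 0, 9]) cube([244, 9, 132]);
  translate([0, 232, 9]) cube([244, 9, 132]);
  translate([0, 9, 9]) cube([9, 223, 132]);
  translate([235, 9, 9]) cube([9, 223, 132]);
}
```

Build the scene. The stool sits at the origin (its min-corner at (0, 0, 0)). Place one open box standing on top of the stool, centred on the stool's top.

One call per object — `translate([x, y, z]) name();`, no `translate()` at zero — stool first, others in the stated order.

stool();
translate([23, 49, 395]) open_box();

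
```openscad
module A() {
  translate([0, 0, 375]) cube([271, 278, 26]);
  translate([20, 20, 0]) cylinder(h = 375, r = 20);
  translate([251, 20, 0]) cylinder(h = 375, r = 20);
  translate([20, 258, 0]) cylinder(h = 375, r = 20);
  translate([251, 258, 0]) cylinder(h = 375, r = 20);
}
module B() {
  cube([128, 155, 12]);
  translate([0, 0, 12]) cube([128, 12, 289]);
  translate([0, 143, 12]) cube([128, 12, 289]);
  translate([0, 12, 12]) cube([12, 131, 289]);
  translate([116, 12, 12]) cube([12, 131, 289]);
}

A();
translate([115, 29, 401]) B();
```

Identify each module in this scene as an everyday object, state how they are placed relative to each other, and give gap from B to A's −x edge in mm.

A is a stool. B is an open box. The open box is on top of the stool. The gap from the open box to the stool's −x edge is 115 mm.

The open box's min-x is at 115; the stool's min-x is 0; gap = 115 mm.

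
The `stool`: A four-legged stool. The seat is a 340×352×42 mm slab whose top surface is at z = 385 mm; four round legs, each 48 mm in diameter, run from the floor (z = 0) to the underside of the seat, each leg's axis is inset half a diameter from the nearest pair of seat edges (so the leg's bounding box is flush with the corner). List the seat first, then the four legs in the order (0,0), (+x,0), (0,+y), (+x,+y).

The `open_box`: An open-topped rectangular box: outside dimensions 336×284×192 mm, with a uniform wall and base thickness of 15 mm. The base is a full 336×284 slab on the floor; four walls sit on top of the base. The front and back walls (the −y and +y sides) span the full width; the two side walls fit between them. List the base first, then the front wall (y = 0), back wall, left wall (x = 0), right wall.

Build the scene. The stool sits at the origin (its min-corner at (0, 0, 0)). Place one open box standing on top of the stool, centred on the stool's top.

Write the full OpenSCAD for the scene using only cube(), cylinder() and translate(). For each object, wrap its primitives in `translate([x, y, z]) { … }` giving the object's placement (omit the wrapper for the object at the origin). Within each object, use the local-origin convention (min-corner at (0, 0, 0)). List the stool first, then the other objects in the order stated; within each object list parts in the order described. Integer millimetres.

translate([0, 0, 343]) cube([340, 352, 42]);
translate([24, 24, 0]) cylinder(h = 343, r = 24);
translate([316, 24, 0]) cylinder(h = 343, r = 24);
translate([24, 328, 0]) cylinder(h = 343, r = 24);
translate([316, 328, 0]) cylinder(h = 343, r = 24);
translate([2, 34, 385]) {
  cube([336, 284, 15]);
  translate([0, 0, 15]) cube([336, 15, 177]);
  translate([0, 269, 15]) cube([336, 15, 177]);
  translate([0, 15, 15]) cube([15, 254, 177]);
  translate([321, 15, 15]) cube([15, 254, 177]);
}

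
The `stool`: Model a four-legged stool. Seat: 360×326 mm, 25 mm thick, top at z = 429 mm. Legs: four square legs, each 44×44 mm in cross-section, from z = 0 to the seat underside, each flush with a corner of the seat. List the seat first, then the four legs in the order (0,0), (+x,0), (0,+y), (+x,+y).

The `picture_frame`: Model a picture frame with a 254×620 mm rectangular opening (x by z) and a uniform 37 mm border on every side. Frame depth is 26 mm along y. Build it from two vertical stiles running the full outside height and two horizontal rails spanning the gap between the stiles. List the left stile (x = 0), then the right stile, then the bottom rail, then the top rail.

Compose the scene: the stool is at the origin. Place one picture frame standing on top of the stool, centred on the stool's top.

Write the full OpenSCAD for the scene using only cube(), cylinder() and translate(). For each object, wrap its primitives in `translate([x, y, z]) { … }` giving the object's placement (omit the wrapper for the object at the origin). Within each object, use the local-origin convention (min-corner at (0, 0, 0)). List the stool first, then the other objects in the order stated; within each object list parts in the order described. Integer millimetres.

translate([0, 0, 404]) cube([360, 326, 25]);
cube([44, 44, 404]);
translate([316, 0, 0]) cube([44, 44, 404]);
translate([0, 282, 0]) cube([44, 44, 404]);
translate([316, 282, 0]) cube([44, 44, 404]);
translate([16, 150, 429]) {
  cube([37, 26, 694]);
  translate([291, 0, 0]) cube([37, 26, 694]);
  translate([37, 0, 0]) cube([254, 26, 37]);
  translate([37, 0, 657]) cube([254, 26, 37]);
}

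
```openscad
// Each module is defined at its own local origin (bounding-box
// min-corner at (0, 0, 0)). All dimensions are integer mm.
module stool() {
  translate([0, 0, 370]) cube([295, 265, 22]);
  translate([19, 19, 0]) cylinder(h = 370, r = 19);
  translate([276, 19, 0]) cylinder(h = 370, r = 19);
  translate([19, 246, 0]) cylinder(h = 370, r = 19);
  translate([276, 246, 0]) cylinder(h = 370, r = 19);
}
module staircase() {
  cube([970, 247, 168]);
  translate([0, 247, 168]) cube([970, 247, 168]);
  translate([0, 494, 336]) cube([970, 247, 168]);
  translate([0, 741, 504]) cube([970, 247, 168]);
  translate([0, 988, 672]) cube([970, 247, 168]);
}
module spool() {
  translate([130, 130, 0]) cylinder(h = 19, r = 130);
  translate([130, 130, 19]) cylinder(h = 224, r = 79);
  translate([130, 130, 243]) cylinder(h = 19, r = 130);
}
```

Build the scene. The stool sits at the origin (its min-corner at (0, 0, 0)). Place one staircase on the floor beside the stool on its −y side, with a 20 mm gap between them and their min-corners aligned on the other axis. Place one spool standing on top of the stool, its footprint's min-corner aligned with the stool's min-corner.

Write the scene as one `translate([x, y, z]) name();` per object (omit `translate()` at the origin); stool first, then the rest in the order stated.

stool();
translate([0, -1255, 0]) staircase();
translate([0, 0, 392]) spool();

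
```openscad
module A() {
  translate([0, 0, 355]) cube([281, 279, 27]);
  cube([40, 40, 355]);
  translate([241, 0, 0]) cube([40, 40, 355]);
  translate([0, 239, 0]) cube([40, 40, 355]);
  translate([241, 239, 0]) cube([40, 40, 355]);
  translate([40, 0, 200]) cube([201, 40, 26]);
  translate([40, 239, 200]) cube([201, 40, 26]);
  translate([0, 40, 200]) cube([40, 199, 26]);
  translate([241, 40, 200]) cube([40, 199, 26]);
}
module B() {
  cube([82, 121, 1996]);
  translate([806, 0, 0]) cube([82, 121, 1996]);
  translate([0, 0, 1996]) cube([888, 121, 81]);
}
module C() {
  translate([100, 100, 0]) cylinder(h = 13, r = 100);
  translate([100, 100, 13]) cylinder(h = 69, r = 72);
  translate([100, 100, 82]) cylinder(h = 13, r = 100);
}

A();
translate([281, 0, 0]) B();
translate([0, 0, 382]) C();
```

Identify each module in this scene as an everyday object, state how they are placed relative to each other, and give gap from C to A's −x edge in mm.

A is a stool. B is a door frame. C is a spool. The door frame is against the stool's +x side, with their −y faces flush. The spool is on top of the stool. The gap from the spool to the stool's −x edge is 0 mm.

The spool's min-x is at 0; the stool's min-x is 0; gap = 0 mm.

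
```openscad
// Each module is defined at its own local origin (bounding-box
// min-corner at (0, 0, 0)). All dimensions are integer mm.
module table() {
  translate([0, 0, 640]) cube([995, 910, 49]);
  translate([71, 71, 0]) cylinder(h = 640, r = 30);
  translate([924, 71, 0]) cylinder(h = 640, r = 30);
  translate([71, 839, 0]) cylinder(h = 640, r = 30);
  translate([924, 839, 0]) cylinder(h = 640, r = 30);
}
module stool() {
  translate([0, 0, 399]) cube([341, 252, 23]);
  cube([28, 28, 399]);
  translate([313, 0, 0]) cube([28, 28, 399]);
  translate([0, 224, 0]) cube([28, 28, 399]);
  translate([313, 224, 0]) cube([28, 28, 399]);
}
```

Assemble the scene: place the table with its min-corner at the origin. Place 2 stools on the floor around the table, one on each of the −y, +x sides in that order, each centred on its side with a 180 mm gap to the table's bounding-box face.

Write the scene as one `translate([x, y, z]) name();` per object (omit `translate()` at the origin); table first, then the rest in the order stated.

table();
translate([327, -432, 0]) stool();
translate([1175, 329, 0]) stool();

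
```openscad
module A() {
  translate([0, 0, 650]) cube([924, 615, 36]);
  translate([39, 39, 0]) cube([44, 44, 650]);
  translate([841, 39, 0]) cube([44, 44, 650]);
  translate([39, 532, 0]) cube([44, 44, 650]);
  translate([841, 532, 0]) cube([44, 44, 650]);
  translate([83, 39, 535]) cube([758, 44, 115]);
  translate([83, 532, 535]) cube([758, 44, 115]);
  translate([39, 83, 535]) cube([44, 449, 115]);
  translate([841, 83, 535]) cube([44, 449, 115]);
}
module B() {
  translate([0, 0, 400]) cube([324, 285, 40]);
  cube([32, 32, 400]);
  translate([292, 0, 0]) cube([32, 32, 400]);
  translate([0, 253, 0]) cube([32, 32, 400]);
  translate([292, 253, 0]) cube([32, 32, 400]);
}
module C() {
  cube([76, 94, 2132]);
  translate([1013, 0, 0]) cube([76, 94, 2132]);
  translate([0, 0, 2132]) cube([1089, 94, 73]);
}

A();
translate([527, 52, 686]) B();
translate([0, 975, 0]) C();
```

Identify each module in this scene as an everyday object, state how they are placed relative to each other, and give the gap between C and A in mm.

The door frame's nearest face is 360 mm from the table's +y face.

A is a table. B is a stool. C is a door frame. The stool is on top of the table. The door frame is on the floor beside the table on its +y side. The gap between the door frame and the table is 360 mm.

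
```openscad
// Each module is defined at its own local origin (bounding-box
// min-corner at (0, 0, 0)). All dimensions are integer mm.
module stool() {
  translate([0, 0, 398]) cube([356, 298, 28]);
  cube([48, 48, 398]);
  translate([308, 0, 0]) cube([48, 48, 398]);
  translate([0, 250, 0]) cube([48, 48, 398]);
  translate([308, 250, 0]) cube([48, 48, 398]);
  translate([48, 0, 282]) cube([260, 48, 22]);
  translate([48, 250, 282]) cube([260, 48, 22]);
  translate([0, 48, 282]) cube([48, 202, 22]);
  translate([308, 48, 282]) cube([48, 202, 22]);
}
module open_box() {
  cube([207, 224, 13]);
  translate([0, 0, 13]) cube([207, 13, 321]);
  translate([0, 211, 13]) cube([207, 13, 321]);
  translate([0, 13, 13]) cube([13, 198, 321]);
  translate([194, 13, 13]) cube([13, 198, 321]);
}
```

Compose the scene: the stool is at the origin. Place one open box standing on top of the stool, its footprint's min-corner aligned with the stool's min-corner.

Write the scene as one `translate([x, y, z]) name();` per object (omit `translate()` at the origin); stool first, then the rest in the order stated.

stool();
translate([0, 0, 426]) open_box();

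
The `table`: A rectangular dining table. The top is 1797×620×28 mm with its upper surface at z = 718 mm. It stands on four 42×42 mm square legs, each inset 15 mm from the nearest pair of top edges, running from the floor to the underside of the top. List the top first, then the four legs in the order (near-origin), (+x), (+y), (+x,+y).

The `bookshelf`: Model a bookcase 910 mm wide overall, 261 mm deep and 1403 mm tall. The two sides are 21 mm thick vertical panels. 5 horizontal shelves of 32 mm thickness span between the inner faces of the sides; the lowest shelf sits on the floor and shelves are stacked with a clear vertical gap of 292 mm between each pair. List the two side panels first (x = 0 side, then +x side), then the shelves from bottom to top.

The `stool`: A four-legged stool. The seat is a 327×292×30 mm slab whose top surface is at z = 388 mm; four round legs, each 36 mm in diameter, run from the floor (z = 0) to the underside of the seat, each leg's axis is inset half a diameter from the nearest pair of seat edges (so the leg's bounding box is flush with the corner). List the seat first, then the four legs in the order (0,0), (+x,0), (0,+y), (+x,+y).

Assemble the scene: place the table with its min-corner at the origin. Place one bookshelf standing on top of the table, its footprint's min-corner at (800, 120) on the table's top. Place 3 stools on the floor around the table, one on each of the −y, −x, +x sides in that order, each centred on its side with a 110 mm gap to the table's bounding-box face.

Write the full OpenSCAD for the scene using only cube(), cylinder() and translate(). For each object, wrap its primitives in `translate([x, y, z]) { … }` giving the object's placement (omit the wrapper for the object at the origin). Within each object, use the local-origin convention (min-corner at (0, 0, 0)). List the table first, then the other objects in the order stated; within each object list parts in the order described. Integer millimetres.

translate([0, 0, 690]) cube([1797, 620, 28]);
translate([15, 15, 0]) cube([42, 42, 690]);
translate([1740, 15, 0]) cube([42, 42, 690]);
translate([15, 563, 0]) cube([42, 42, 690]);
translate([1740, 563, 0]) cube([42, 42, 690]);
translate([800, 120, 718]) {
  cube([21, 261, 1403]);
  translate([889, 0, 0]) cube([21, 261, 1403]);
  translate([21, 0, 0]) cube([868, 261, 32]);
  translate([21, 0, 324]) cube([868, 261, 32]);
  translate([21, 0, 648]) cube([868, 261, 32]);
  translate([21, 0, 972]) cube([868, 261, 32]);
  translate([21, 0, 1296]) cube([868, 261, 32]);
}
translate([735, -402, 0]) {
  translate([0, 0, 358]) cube([327, 292, 30]);
  translate([18, 18, 0]) cylinder(h = 358, r = 18);
  translate([309, 18, 0]) cylinder(h = 358, r = 18);
  translate([18, 274, 0]) cylinder(h = 358, r = 18);
  translate([309, 274, 0]) cylinder(h = 358, r = 18);
}
translate([-437, 164, 0]) {
  translate([0, 0, 358]) cube([327, 292, 30]);
  translate([18, 18, 0]) cylinder(h = 358, r = 18);
  translate([309, 18, 0]) cylinder(h = 358, r = 18);
  translate([18, 274, 0]) cylinder(h = 358, r = 18);
  translate([309, 274, 0]) cylinder(h = 358, r = 18);
}
translate([1907, 164, 0]) {
  translate([0, 0, 358]) cube([327, 292, 30]);
  translate([18, 18, 0]) cylinder(h = 358, r = 18);
  translate([309, 18, 0]) cylinder(h = 358, r = 18);
  translate([18, 274, 0]) cylinder(h = 358, r = 18);
  translate([309, 274, 0]) cylinder(h = 358, r = 18);
}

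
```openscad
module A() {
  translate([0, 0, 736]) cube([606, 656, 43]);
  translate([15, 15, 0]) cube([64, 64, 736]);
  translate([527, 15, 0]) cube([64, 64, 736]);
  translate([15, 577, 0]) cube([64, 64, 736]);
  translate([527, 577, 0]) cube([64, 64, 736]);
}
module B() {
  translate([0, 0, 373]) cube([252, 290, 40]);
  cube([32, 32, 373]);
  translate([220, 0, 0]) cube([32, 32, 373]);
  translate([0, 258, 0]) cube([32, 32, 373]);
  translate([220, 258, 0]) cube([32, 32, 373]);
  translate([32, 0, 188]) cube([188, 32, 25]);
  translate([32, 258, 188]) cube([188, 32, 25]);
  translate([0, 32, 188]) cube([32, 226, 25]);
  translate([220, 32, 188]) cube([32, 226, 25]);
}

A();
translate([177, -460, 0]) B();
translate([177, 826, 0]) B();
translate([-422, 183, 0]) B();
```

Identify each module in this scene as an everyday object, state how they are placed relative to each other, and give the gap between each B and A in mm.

A is a table. B is a stool. Three stools sit around the table at the −y, +y, −x sides. The gap between each stool and the table is 170 mm.

Each stool's nearest face is 170 mm from the table's bounding box.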